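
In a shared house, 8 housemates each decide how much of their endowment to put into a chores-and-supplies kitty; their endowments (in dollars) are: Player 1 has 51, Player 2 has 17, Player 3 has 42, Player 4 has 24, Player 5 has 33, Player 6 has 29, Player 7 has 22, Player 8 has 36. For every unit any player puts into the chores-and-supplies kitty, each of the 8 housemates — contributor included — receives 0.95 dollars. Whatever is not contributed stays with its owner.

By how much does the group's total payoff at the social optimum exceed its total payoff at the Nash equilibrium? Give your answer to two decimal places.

1676.40 dollars

The private return per contributed unit is 0.95 < 1 for everyone, so the Nash equilibrium is zero contribution and the group total is Σ E_j = 51 + 17 + 42 + 24 + 33 + 29 + 22 + 36 = 254.
Each contributed unit returns 7.600 to the group, so the social optimum is full contribution by everyone: group total = 7.600 × 254 = 1930.40.
Efficiency loss = (7.600 − 1) × 254 = 1676.40.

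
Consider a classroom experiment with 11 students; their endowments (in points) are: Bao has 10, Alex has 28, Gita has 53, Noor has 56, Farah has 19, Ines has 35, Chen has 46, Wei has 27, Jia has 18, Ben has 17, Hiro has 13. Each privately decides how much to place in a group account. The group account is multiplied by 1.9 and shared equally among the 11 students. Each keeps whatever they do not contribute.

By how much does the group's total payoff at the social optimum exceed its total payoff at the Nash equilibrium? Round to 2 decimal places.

The private return per contributed unit is 1.9/11 = 0.1727 < 1 for every player regardless of endowment, so the Nash equilibrium is zero contribution and the group total is Σ E_j = 10 + 28 + 53 + 56 + 19 + 35 + 46 + 27 + 18 + 17 + 13 = 322.
Each contributed unit returns 1.900 to the group, so the social optimum is full contribution by everyone: group total = 1.900 × 322 = 611.80.
Efficiency loss = (1.900 − 1) × 322 = 289.80.

289.80 points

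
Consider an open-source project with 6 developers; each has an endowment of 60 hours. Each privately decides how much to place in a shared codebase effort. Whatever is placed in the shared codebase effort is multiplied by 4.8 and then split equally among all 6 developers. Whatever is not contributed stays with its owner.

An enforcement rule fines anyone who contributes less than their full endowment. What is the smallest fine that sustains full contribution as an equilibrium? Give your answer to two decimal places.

12.00 hours

Given the others contribute fully, the best deviation is to contribute 0 (any partial contribution still incurs the fine and gives up units whose private return 0.8000 is below 1).
Deviating from 60 to 0 saves 60 hours but forfeits the deviator's share of the drop in the shared codebase effort: 4.8/6 × 60 = 48.00.
So the deviation gain is 60 − 48.00 = 12.00, and the fine must be at least 12.00 hours to wipe it out.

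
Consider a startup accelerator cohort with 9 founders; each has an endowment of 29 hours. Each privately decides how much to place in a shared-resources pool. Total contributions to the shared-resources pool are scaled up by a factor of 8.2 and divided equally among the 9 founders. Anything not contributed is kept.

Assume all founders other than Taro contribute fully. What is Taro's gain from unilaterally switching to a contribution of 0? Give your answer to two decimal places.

Switching from a contribution of 29 to 0 lets Taro keep an extra 29 hours, but lowers the shared-resources pool by 29, which costs Taro their own share of that drop: 8.2/9 × 29 = 26.42.
Net gain = 29 − 26.42 = 2.58. The private return per contributed unit (0.9111) is below 1, so free-riding is indeed the best response regardless of what the others do.

2.58 hours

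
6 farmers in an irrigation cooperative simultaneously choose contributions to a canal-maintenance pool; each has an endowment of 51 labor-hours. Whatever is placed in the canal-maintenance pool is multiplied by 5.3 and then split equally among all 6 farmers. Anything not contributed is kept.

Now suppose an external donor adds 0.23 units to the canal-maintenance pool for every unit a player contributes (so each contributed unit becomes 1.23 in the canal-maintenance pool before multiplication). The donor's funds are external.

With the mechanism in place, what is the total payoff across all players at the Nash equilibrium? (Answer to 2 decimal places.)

The effective private return per unit is now 5.3 × 1.23 / 6 = 1.0865 > 1, so every player's dominant strategy flips to full contribution.
So the Nash equilibrium is full contribution by all 6; the group earns 5.3 × 1.23 × 306 = 1994.81.

1994.81 labor-hours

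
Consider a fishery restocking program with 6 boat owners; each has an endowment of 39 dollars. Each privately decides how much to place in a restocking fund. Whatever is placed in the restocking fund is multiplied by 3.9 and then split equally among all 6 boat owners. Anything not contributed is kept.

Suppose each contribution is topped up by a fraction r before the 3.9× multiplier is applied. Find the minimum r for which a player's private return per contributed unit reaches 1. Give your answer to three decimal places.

With matching at rate r, one contributed unit becomes (1 + r) in the restocking fund and returns 3.9 × (1 + r) / 6 to the contributor.
Setting this equal to 1: 1 + r = 6/3.9 = 1.5385.
So the minimum matching rate is r = 1.5385 − 1 = 0.538.

0.538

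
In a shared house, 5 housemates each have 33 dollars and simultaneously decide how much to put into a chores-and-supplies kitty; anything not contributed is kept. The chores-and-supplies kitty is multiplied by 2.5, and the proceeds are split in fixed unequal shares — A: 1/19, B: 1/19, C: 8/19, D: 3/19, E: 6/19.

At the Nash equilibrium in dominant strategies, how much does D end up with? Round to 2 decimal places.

46.03 dollars

For player j, contributing a unit is worthwhile iff 2.5 × (j's share) ≥ 1, i.e. iff j's share is at least 0.4000.
Only C (8/19) clears that bar, contributing 33; the remaining 4 contribute 0. Total contributed: 33.
D keeps 33 and receives 2.5 × 33 × 3/19 = 13.03 from the chores-and-supplies kitty, for a payoff of 46.03.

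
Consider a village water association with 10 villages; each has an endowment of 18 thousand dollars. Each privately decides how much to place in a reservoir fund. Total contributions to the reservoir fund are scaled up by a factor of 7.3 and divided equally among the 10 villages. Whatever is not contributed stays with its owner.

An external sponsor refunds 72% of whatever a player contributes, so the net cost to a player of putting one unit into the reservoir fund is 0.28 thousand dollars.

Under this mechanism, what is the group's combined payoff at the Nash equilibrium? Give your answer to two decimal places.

The effective private return per unit is now (7.3/10) / 0.28 = 2.6071 > 1, so every player's dominant strategy flips to full contribution.
So the Nash equilibrium is full contribution by all 10; the group earns 10 × (18 × 0.72 + 7.3 × 18) = 1443.60.

1443.60 thousand dollars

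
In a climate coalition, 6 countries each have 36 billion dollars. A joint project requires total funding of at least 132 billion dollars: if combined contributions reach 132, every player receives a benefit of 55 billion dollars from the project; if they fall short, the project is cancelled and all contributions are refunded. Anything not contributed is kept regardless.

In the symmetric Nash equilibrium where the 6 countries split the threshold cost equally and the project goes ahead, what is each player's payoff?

69 billion dollars

Equal share of the threshold: 132/6 = 22.
At this profile no one gains by cutting their contribution: any cut drops the total below 132, the project is cancelled, contributions are refunded, and the deviator ends with 36, which is less than 36 − 22 + 55 = 69. Contributing more than 22 just wastes the excess. So contributing exactly 22 is a best response.
Each player's payoff: 36 − 22 + 55 = 69.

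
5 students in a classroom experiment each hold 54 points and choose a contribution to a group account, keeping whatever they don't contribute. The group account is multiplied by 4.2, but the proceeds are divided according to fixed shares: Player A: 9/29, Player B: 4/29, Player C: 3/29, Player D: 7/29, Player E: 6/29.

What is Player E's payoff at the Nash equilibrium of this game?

For player j, contributing a unit is worthwhile iff 4.2 × (j's share) ≥ 1, i.e. iff j's share is at least 0.2381.
The shares above 0.2381 belong to Player A and Player D, contributing 54 each; the remaining 3 contribute 0. Total contributed: 108.
Player E keeps 54 and receives 4.2 × 108 × 6/29 = 93.85 from the group account, for a payoff of 147.85.

147.85 points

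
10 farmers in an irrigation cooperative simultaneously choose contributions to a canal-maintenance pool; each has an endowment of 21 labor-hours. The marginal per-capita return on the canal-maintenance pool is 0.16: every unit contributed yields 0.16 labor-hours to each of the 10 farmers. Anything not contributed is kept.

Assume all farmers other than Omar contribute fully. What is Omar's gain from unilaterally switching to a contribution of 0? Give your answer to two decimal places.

Switching from a contribution of 21 to 0 lets Omar keep an extra 21 labor-hours, but lowers the canal-maintenance pool by 21, which costs Omar their own share of that drop: 0.16 × 21 = 3.36.
Net gain = 21 − 3.36 = 17.64. The private return per contributed unit (0.16) is below 1, so free-riding is indeed the best response regardless of what the others do.

17.64 labor-hours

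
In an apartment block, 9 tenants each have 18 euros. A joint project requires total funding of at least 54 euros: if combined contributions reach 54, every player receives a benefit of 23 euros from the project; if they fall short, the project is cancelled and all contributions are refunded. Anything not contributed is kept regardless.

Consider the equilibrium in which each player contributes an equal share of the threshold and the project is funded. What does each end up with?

35 euros

Equal share of the threshold: 54/9 = 6.
At this profile no one gains by cutting their contribution: any cut drops the total below 54, the project is cancelled, contributions are refunded, and the deviator ends with 18, which is less than 18 − 6 + 23 = 35. Contributing more than 6 just wastes the excess. So contributing exactly 6 is a best response.
Each player's payoff: 18 − 6 + 23 = 35.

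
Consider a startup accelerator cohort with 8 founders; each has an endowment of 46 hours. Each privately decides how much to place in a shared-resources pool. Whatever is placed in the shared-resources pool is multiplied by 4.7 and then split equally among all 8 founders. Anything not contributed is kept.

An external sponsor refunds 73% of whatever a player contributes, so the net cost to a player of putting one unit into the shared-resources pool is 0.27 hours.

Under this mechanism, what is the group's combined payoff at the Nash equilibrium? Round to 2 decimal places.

Under the mechanism each unit contributed yields (4.7/8) / 0.27 = 2.1759 back to its contributor per unit of net cost, which exceeds 1, making full contribution the dominant choice for everyone.
At the Nash equilibrium everyone contributes 46. Group total payoff = 8 × (46 × 0.73 + 4.7 × 46) = 1998.24.

1998.24 hours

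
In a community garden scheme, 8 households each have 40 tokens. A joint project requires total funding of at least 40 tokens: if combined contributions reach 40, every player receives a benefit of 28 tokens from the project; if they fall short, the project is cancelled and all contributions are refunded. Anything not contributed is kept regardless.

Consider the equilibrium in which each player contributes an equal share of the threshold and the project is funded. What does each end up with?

63 tokens

Equal share of the threshold: 40/8 = 5.
At this profile no one gains by cutting their contribution: any cut drops the total below 40, the project is cancelled, contributions are refunded, and the deviator ends with 40, which is less than 40 − 5 + 28 = 63. Contributing more than 5 just wastes the excess. So contributing exactly 5 is a best response.
Each player's payoff: 40 − 5 + 28 = 63.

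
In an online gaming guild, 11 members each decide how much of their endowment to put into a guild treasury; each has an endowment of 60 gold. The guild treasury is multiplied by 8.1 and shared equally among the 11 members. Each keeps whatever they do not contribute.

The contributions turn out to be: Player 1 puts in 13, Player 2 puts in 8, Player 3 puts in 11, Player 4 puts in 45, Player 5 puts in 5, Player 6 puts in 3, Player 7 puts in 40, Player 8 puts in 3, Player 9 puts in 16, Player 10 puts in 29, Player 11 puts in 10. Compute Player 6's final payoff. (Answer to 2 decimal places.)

Total contributed: 13 + 8 + 11 + 45 + 5 + 3 + 40 + 3 + 16 + 29 + 10 = 183.
Each receives 8.1 × 183 / 11 = 134.75 from the guild treasury.
Player 6 keeps 60 − 3 = 57, so Player 6's payoff is 57 + 134.75 = 191.75.

191.75 gold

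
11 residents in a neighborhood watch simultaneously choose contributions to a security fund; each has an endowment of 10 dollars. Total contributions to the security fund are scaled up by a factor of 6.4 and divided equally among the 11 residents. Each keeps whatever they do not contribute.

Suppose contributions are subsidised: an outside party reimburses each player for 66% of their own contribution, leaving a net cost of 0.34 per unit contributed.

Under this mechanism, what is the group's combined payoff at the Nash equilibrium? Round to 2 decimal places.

With the mechanism, a contributed unit returns (6.4/11) / 0.34 = 1.7112 per unit of net cost to the contributor — now above 1 — so contributing fully is weakly dominant for every player.
At the Nash equilibrium everyone contributes 10. Group total payoff = 11 × (10 × 0.66 + 6.4 × 10) = 776.60.

776.60 dollars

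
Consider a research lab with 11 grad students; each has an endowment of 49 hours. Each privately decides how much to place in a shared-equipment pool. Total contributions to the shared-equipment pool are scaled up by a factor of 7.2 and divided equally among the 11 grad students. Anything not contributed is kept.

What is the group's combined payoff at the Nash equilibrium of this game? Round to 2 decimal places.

Each contributed unit returns 7.2/11 = 0.6545 to its contributor — below 1 — so contributing 0 is dominant for every player. At the Nash equilibrium everyone keeps their 49, and the group total is 11 × 49 = 539.

539.00 hours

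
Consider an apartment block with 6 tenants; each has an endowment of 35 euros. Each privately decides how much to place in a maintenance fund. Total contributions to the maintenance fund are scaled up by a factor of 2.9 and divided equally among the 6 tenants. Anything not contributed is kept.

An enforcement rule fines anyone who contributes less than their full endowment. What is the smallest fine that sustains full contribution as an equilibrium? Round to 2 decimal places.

Given the others contribute fully, the best deviation is to contribute 0 (any partial contribution still incurs the fine and gives up units whose private return 0.4833 is below 1).
Deviating from 35 to 0 saves 35 euros but forfeits the deviator's share of the drop in the maintenance fund: 2.9/6 × 35 = 16.92.
So the deviation gain is 35 − 16.92 = 18.08, and the fine must be at least 18.08 euros to wipe it out.

18.08 euros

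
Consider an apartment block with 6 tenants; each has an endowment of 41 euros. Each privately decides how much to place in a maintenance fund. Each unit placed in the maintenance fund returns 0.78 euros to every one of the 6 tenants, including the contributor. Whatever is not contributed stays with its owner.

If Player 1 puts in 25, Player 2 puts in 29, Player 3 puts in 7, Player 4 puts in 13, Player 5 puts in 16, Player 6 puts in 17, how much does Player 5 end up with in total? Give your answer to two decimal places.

Total contributed: 25 + 29 + 7 + 13 + 16 + 17 = 107.
Each receives 0.78 × 107 = 83.46 from the maintenance fund.
Player 5 keeps 41 − 16 = 25, so Player 5's payoff is 25 + 83.46 = 108.46.

108.46 euros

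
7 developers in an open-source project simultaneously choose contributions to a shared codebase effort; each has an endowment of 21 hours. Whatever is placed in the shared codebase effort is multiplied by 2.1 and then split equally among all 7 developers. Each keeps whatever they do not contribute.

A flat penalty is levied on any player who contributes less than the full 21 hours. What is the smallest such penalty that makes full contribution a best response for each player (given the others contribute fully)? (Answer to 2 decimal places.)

Given the others contribute fully, the best deviation is to contribute 0 (any partial contribution still incurs the fine and gives up units whose private return 0.3000 is below 1).
Deviating from 21 to 0 saves 21 hours but forfeits the deviator's share of the drop in the shared codebase effort: 2.1/7 × 21 = 6.30.
So the deviation gain is 21 − 6.30 = 14.70, and the fine must be at least 14.70 hours to wipe it out.

14.70 hours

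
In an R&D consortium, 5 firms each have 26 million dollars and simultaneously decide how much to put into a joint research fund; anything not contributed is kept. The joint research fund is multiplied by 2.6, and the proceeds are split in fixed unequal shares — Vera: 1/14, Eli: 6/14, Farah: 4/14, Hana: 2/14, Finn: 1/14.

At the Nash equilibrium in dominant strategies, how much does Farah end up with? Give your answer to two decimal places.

Each unit j contributes comes back to j as 2.6 × (j's share), so j prefers to contribute only if that share exceeds 1/2.6 = 0.3846; otherwise keeping the unit dominates.
The only share above 0.3846 is Eli's 6/14, contributing 26; the remaining 4 contribute 0. Total contributed: 26.
Farah keeps 26 and receives 2.6 × 26 × 4/14 = 19.31 from the joint research fund, for a payoff of 45.31.

45.31 million dollars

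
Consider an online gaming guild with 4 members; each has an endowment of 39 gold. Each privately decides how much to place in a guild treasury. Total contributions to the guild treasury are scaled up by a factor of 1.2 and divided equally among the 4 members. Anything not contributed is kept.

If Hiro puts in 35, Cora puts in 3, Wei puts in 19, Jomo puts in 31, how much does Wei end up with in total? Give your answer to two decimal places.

Total contributed: 35 + 3 + 19 + 31 = 88.
Each receives 1.2 × 88 / 4 = 26.40 from the guild treasury.
Wei keeps 39 − 19 = 20, so Wei's payoff is 20 + 26.40 = 46.40.

46.40 gold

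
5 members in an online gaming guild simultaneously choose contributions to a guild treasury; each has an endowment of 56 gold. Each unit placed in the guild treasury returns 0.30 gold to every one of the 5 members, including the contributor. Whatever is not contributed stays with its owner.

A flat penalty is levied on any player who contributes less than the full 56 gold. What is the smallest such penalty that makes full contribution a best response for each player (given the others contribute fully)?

Given the others contribute fully, the best deviation is to contribute 0 (any partial contribution still incurs the fine and gives up units whose private return 0.30 is below 1).
Deviating from 56 to 0 saves 56 gold but forfeits the deviator's share of the drop in the guild treasury: 0.30 × 56 = 16.80.
So the deviation gain is 56 − 16.80 = 39.20, and the fine must be at least 39.20 gold to wipe it out.

39.20 gold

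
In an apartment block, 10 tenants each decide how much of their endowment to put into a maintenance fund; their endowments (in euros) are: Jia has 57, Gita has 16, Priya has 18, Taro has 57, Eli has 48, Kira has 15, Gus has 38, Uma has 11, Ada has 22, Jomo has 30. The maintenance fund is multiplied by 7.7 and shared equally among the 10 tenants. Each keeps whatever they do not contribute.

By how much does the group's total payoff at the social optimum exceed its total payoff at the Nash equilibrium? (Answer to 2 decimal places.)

2090.40 euros

The private return per contributed unit is 7.7/10 = 0.7700 < 1 for every player regardless of endowment, so the Nash equilibrium is zero contribution and the group total is Σ E_j = 57 + 16 + 18 + 57 + 48 + 15 + 38 + 11 + 22 + 30 = 312.
Each contributed unit returns 7.700 to the group, so the social optimum is full contribution by everyone: group total = 7.700 × 312 = 2402.40.
Efficiency loss = (7.700 − 1) × 312 = 2090.40.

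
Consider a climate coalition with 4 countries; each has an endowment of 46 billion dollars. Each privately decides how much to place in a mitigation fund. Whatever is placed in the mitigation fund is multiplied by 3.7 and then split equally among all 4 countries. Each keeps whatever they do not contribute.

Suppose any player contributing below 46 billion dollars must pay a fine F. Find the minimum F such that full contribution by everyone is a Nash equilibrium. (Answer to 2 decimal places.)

Given the others contribute fully, the best deviation is to contribute 0 (any partial contribution still incurs the fine and gives up units whose private return 0.9250 is below 1).
Deviating from 46 to 0 saves 46 billion dollars but forfeits the deviator's share of the drop in the mitigation fund: 3.7/4 × 46 = 42.55.
So the deviation gain is 46 − 42.55 = 3.45, and the fine must be at least 3.45 billion dollars to wipe it out.

3.45 billion dollars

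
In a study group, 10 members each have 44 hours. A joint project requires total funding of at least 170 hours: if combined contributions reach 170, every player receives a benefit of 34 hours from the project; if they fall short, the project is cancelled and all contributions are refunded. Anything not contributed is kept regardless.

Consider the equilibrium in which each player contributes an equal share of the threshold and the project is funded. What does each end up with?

61 hours

Equal share of the threshold: 170/10 = 17.
At this profile no one gains by cutting their contribution: any cut drops the total below 170, the project is cancelled, contributions are refunded, and the deviator ends with 44, which is less than 44 − 17 + 34 = 61. Contributing more than 17 just wastes the excess. So contributing exactly 17 is a best response.
Each player's payoff: 44 − 17 + 34 = 61.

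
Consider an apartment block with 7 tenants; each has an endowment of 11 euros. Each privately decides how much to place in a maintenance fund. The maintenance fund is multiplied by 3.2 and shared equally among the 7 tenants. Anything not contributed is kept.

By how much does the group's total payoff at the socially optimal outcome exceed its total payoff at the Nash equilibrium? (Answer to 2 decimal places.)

169.40 euros

Each contributed unit returns 3.2/7 = 0.4571 to its contributor — below 1 — so contributing 0 is dominant for every player. At the Nash equilibrium everyone keeps their 11, and the group total is 7 × 11 = 77.
Each contributed unit returns 3.200 to the group as a whole (0.4571 to each of 7 players), which exceeds 1, so the social optimum is full contribution: group total = 3.200 × 77 = 246.40.
Efficiency loss = 246.40 − 77 = 169.40.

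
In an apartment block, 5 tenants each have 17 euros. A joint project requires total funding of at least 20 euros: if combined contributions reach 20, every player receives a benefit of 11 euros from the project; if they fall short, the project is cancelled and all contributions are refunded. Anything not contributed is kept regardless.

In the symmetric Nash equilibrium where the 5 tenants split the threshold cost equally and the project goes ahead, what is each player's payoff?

24 euros

Equal share of the threshold: 20/5 = 4.
At this profile no one gains by cutting their contribution: any cut drops the total below 20, the project is cancelled, contributions are refunded, and the deviator ends with 17, which is less than 17 − 4 + 11 = 24. Contributing more than 4 just wastes the excess. So contributing exactly 4 is a best response.
Each player's payoff: 17 − 4 + 11 = 24.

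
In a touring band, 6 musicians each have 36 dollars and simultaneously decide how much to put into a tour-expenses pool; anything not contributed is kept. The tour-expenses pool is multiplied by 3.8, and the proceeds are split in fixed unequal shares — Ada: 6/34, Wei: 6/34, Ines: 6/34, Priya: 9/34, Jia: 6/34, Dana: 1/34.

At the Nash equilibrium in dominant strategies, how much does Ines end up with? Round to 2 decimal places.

Each unit j contributes comes back to j as 3.8 × (j's share), so j prefers to contribute only if that share exceeds 1/3.8 = 0.2632; otherwise keeping the unit dominates.
Priya alone (share 9/34) is above the threshold, contributing 36; the remaining 5 contribute 0. Total contributed: 36.
Ines keeps 36 and receives 3.8 × 36 × 6/34 = 24.14 from the tour-expenses pool, for a payoff of 60.14.

60.14 dollars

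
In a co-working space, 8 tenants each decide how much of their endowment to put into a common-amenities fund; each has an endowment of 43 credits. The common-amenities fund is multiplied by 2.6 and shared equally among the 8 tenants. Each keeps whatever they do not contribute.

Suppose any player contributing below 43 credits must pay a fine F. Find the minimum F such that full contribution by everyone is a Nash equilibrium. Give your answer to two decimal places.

Given the others contribute fully, the best deviation is to contribute 0 (any partial contribution still incurs the fine and gives up units whose private return 0.3250 is below 1).
Deviating from 43 to 0 saves 43 credits but forfeits the deviator's share of the drop in the common-amenities fund: 2.6/8 × 43 = 13.97.
So the deviation gain is 43 − 13.97 = 29.03, and the fine must be at least 29.03 credits to wipe it out.

29.03 credits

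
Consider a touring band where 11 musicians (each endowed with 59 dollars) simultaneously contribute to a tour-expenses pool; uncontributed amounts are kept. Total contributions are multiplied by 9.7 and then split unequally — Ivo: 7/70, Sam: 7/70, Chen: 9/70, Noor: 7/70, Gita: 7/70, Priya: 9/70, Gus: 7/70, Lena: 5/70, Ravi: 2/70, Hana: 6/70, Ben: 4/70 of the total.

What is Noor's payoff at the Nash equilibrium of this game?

173.46 dollars

Player j's private return per contributed unit is 9.7 × (j's share). Contributing is weakly dominant for j when that share is at least 1/9.7 = 0.1031, and contributing 0 is dominant otherwise.
Chen and Priya clear that bar, contributing 59 each; the remaining 9 contribute 0. Total contributed: 118.
Noor keeps 59 and receives 9.7 × 118 × 7/70 = 114.46 from the tour-expenses pool, for a payoff of 173.46.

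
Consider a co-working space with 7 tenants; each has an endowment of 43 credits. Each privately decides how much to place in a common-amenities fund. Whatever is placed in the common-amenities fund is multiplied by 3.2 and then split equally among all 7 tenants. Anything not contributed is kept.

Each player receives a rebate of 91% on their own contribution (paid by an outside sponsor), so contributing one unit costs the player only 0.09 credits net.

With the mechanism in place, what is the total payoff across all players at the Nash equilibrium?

1237.11 credits

With the mechanism, a contributed unit returns (3.2/7) / 0.09 = 5.0794 per unit of net cost to the contributor — now above 1 — so contributing fully is weakly dominant for every player.
So the Nash equilibrium is full contribution by all 7; the group earns 7 × (43 × 0.91 + 3.2 × 43) = 1237.11.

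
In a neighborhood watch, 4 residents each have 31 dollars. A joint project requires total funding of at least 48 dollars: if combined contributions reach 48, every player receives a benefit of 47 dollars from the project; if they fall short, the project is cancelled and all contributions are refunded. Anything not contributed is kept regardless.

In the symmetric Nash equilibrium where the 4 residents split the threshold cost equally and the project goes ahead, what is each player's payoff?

Equal share of the threshold: 48/4 = 12.
At this profile no one gains by cutting their contribution: any cut drops the total below 48, the project is cancelled, contributions are refunded, and the deviator ends with 31, which is less than 31 − 12 + 47 = 66. Contributing more than 12 just wastes the excess. So contributing exactly 12 is a best response.
Each player's payoff: 31 − 12 + 47 = 66.

66 dollars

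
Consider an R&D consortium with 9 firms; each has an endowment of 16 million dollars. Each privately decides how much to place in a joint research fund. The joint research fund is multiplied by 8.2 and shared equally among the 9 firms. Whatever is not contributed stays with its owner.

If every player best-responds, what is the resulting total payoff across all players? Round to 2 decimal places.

Each contributed unit returns 8.2/9 = 0.9111 to its contributor — below 1 — so contributing 0 is dominant for every player. At the Nash equilibrium everyone keeps their 16, and the group total is 9 × 16 = 144.

144.00 million dollars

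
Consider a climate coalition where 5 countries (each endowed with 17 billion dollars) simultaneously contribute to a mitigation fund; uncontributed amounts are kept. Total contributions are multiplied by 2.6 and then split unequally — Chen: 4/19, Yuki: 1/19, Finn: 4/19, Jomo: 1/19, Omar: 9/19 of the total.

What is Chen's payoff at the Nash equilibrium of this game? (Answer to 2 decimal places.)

Each unit j contributes comes back to j as 2.6 × (j's share), so j prefers to contribute only if that share exceeds 1/2.6 = 0.3846; otherwise keeping the unit dominates.
The only share above 0.3846 is Omar's 9/19, contributing 17; the remaining 4 contribute 0. Total contributed: 17.
Chen keeps 17 and receives 2.6 × 17 × 4/19 = 9.31 from the mitigation fund, for a payoff of 26.31.

26.31 billion dollars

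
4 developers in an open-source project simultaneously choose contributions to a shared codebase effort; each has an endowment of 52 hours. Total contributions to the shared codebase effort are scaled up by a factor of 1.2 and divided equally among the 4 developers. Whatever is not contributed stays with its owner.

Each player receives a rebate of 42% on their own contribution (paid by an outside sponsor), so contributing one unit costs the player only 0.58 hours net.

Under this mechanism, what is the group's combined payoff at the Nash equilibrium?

208.00 hours

With the mechanism, a contributed unit returns (1.2/4) / 0.58 = 0.5172 per unit of net cost — still below 1 — so contributing 0 remains dominant for every player.
At the Nash equilibrium no one contributes; group total payoff = 4 × 52 = 208.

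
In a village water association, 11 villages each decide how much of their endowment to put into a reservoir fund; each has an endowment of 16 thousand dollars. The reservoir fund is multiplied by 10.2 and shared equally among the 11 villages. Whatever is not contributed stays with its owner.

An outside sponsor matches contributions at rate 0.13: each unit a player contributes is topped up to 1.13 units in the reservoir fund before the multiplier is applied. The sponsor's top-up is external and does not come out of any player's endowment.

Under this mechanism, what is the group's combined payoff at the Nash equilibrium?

2028.58 thousand dollars

With the mechanism, a contributed unit returns 10.2 × 1.13 / 11 = 1.0478 per unit of net cost to the contributor — now above 1 — so contributing fully is weakly dominant for every player.
At the Nash equilibrium everyone contributes 16. Group total payoff = 10.2 × 1.13 × 176 = 2028.58.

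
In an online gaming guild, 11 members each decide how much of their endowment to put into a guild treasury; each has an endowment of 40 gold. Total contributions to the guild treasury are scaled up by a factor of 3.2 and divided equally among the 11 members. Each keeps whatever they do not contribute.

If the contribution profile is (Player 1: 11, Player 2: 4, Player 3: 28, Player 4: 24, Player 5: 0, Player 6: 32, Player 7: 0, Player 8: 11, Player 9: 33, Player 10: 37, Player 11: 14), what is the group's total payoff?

Total contributed: 11 + 4 + 28 + 24 + 0 + 32 + 0 + 11 + 33 + 37 + 14 = 194; total kept: 11 × 40 − 194 = 246.
The guild treasury pays out 3.2 × 194 = 620.80 in aggregate.
Group total = 246 + 620.80 = 866.80.

866.80 gold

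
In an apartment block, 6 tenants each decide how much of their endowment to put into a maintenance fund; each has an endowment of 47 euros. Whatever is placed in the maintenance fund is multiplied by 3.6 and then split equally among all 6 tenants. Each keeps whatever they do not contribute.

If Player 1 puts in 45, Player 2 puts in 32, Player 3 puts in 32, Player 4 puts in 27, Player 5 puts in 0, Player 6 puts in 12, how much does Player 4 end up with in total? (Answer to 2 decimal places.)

108.80 euros

Total contributed: 45 + 32 + 32 + 27 + 0 + 12 = 148.
Each receives 3.6 × 148 / 6 = 88.80 from the maintenance fund.
Player 4 keeps 47 − 27 = 20, so Player 4's payoff is 20 + 88.80 = 108.80.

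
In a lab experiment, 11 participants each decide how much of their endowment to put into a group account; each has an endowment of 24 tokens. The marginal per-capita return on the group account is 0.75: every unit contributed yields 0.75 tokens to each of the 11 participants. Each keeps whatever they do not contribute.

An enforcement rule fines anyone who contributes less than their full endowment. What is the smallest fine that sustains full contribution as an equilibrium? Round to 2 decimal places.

6.00 tokens

Given the others contribute fully, the best deviation is to contribute 0 (any partial contribution still incurs the fine and gives up units whose private return 0.75 is below 1).
Deviating from 24 to 0 saves 24 tokens but forfeits the deviator's share of the drop in the group account: 0.75 × 24 = 18.00.
So the deviation gain is 24 − 18.00 = 6.00, and the fine must be at least 6.00 tokens to wipe it out.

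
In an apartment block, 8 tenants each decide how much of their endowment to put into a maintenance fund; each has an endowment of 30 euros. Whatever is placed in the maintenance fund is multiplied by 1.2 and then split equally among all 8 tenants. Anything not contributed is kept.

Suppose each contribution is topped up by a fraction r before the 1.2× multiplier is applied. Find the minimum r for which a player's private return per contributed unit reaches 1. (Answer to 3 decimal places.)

5.667

With matching at rate r, one contributed unit becomes (1 + r) in the maintenance fund and returns 1.2 × (1 + r) / 8 to the contributor.
Setting this equal to 1: 1 + r = 8/1.2 = 6.6667.
So the minimum matching rate is r = 6.6667 − 1 = 5.667.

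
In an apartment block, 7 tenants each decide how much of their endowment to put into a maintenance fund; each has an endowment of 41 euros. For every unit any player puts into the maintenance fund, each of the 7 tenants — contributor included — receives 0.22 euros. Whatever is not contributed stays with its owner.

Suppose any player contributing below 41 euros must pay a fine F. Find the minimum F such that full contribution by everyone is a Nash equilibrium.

Given the others contribute fully, the best deviation is to contribute 0 (any partial contribution still incurs the fine and gives up units whose private return 0.22 is below 1).
Deviating from 41 to 0 saves 41 euros but forfeits the deviator's share of the drop in the maintenance fund: 0.22 × 41 = 9.02.
So the deviation gain is 41 − 9.02 = 31.98, and the fine must be at least 31.98 euros to wipe it out.

31.98 euros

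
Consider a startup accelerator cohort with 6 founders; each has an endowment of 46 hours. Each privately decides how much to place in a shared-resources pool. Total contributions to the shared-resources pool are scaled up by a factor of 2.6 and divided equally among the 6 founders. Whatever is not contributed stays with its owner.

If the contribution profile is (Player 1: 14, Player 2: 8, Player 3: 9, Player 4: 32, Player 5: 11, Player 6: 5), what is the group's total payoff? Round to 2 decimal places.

402.40 hours

Total contributed: 14 + 8 + 9 + 32 + 11 + 5 = 79; total kept: 6 × 46 − 79 = 197.
The shared-resources pool pays out 2.6 × 79 = 205.40 in aggregate.
Group total = 197 + 205.40 = 402.40.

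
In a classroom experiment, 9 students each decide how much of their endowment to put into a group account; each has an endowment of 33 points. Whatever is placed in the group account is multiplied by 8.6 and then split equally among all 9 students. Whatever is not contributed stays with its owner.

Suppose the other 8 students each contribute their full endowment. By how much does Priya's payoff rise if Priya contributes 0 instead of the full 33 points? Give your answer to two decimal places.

1.47 points

Switching from a contribution of 33 to 0 lets Priya keep an extra 33 points, but lowers the group account by 33, which costs Priya their own share of that drop: 8.6/9 × 33 = 31.53.
Net gain = 33 − 31.53 = 1.47. The private return per contributed unit (0.9556) is below 1, so free-riding is indeed the best response regardless of what the others do.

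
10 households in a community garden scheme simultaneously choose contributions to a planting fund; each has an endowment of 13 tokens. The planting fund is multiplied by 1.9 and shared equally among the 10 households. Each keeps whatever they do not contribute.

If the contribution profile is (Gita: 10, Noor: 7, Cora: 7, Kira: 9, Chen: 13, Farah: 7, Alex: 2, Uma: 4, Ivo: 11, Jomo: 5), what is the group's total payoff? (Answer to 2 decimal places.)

197.50 tokens

Total contributed: 10 + 7 + 7 + 9 + 13 + 7 + 2 + 4 + 11 + 5 = 75; total kept: 10 × 13 − 75 = 55.
The planting fund pays out 1.9 × 75 = 142.50 in aggregate.
Group total = 55 + 142.50 = 197.50.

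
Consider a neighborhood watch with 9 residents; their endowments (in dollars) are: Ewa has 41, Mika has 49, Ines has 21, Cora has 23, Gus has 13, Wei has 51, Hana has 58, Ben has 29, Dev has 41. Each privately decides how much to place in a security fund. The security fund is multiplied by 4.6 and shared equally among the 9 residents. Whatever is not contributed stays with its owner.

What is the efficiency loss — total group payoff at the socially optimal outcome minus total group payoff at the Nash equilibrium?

1173.60 dollars

The private return per contributed unit is 4.6/9 = 0.5111 < 1 for every player regardless of endowment, so the Nash equilibrium is zero contribution and the group total is Σ E_j = 41 + 49 + 21 + 23 + 13 + 51 + 58 + 29 + 41 = 326.
Each contributed unit returns 4.600 to the group, so the social optimum is full contribution by everyone: group total = 4.600 × 326 = 1499.60.
Efficiency loss = (4.600 − 1) × 326 = 1173.60.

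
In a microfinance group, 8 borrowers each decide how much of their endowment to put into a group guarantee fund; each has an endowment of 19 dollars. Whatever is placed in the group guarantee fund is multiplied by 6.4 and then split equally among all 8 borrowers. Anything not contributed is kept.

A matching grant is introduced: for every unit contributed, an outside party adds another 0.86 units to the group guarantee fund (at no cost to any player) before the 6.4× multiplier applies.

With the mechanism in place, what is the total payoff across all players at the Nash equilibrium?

The effective private return per unit is now 6.4 × 1.86 / 8 = 1.4880 > 1, so every player's dominant strategy flips to full contribution.
So the Nash equilibrium is full contribution by all 8; the group earns 6.4 × 1.86 × 152 = 1809.41.

1809.41 dollars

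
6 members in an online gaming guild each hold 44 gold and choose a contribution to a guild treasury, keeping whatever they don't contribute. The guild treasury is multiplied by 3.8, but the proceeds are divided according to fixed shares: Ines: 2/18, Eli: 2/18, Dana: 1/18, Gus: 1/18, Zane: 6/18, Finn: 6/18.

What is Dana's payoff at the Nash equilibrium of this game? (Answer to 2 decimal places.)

A player with share s gets back 3.8·s per unit contributed, so full contribution is dominant for anyone with s > 1/3.8 = 0.2632 and zero contribution is dominant for anyone below.
Zane and Finn clear that bar, contributing 44 each; the remaining 4 contribute 0. Total contributed: 88.
Dana keeps 44 and receives 3.8 × 88 × 1/18 = 18.58 from the guild treasury, for a payoff of 62.58.

62.58 gold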